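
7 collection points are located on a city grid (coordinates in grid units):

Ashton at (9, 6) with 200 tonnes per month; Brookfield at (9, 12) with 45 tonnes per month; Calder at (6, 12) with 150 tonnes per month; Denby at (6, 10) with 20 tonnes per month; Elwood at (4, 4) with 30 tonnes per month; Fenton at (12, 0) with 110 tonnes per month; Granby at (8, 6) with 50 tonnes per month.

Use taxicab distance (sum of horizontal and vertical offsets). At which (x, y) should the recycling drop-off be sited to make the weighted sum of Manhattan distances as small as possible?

(9, 6)

Manhattan distance separates: Σwᵢ(|x−xᵢ|+|y−yᵢ|) = Σwᵢ|x−xᵢ| + Σwᵢ|y−yᵢ|, so x and y are optimised independently as 1-D weighted medians.
Total weight W = 605; half = 302.5.
x-coordinate, sorted with cumulative weight:
  x=4 (Elwood, w=30) cum 30
  x=6 (Calder, w=150) cum 180
  x=6 (Denby, w=20) cum 200
  x=8 (Granby, w=50) cum 250
  x=9 (Ashton, w=200) cum 450  ← median
  x=9 (Brookfield, w=45) cum 495
  x=12 (Fenton, w=110) cum 605
⇒ x* = 9
y-coordinate, sorted with cumulative weight:
  y=0 (Fenton, w=110) cum 110
  y=4 (Elwood, w=30) cum 140
  y=6 (Ashton, w=200) cum 340  ← median
  y=6 (Granby, w=50) cum 390
  y=10 (Denby, w=20) cum 410
  y=12 (Brookfield, w=45) cum 455
  y=12 (Calder, w=150) cum 605
⇒ y* = 6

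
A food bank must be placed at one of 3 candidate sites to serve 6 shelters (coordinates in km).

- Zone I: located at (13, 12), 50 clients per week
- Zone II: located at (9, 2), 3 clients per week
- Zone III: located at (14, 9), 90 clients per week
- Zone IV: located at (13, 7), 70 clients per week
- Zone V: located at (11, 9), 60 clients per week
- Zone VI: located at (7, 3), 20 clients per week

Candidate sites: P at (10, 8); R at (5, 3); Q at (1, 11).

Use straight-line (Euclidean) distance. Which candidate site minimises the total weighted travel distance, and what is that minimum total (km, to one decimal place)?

Total weighted distance at each candidate:
  P (10, 8): total = 1062.2
  R (5, 3): total = 2763.2
  Q (1, 11): total = 3519.3
Minimum is at P with total 1062.2 km.

P, total 1062.2 km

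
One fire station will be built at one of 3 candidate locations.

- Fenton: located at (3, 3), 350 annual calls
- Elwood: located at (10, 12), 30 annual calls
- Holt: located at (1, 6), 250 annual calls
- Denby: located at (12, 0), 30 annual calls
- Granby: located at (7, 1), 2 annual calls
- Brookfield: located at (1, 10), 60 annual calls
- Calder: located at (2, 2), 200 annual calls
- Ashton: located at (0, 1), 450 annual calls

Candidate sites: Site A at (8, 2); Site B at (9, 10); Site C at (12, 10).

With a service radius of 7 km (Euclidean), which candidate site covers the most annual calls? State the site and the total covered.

Site A, covering 582

Coverage radius r = 7 km; a point is covered iff (Δx)²+(Δy)² ≤ 7² = 49.
  Site A (8, 2): covers {Fenton, Denby, Granby, Calder} → 582
  Site B (9, 10): covers {Elwood} → 30
  Site C (12, 10): covers {Elwood} → 30
Maximum coverage at Site A: 582 annual calls.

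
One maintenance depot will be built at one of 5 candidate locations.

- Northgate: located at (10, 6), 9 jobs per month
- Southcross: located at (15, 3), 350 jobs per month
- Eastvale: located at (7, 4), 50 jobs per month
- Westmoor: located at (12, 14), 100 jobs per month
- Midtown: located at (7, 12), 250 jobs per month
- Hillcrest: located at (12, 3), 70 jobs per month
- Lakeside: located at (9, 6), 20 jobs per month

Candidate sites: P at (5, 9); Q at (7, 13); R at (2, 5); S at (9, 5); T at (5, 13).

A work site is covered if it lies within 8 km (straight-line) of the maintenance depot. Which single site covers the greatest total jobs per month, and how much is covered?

S, covering 749

Coverage radius r = 8 km; a point is covered iff (Δx)²+(Δy)² ≤ 8² = 64.
  P (5, 9): covers {Northgate, Eastvale, Midtown, Lakeside} → 329
  Q (7, 13): covers {Northgate, Westmoor, Midtown, Lakeside} → 379
  R (2, 5): covers {Eastvale, Lakeside} → 70
  S (9, 5): covers {Northgate, Southcross, Eastvale, Midtown, Hillcrest, Lakeside} → 749
  T (5, 13): covers {Westmoor, Midtown} → 350
Maximum coverage at S: 749 jobs per month.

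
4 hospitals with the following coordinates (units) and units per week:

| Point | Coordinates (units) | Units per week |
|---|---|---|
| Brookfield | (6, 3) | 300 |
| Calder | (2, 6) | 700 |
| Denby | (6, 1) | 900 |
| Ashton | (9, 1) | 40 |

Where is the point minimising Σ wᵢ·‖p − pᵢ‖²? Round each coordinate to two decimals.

The minimiser of Σwᵢ‖p−pᵢ‖² is the weighted centroid p* = (Σwᵢpᵢ)/(Σwᵢ).
Σwᵢ = 1940.
Σwᵢxᵢ = 300·6 + 700·2 + 900·6 + 40·9 = 8960.
Σwᵢyᵢ = 300·3 + 700·6 + 900·1 + 40·1 = 6040.
x* = 8960/1940 = 4.62, y* = 6040/1940 = 3.11.

(4.62, 3.11)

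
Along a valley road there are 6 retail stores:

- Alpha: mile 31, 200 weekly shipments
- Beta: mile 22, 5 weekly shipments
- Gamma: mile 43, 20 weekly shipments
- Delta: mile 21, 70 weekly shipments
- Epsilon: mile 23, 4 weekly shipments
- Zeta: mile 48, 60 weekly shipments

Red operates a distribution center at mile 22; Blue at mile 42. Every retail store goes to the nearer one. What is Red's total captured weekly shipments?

The indifferent point is the midpoint (22+42)/2 = 32; retail stores left of it (closer to Red at 22) go to Red, those right go to Blue.
  Delta at 21 (w=70) → Red
  Beta at 22 (w=5) → Red
  Epsilon at 23 (w=4) → Red
  Alpha at 31 (w=200) → Red
  Gamma at 43 (w=20) → Blue
  Zeta at 48 (w=60) → Blue
Red captures 279; Blue captures 80.

279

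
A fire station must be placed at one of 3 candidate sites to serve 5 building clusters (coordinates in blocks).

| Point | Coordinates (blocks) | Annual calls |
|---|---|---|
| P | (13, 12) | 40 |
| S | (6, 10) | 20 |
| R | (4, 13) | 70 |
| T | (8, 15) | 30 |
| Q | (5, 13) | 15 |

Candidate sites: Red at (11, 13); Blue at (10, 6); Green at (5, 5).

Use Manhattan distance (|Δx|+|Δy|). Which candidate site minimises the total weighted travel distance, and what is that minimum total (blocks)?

Total weighted distance at each candidate:
  Red (11, 13): total = 1010
  Blue (10, 6): total = 1940
  Green (5, 5): total = 1860
Minimum is at Red with total 1010 blocks.

Red, total 1010 blocks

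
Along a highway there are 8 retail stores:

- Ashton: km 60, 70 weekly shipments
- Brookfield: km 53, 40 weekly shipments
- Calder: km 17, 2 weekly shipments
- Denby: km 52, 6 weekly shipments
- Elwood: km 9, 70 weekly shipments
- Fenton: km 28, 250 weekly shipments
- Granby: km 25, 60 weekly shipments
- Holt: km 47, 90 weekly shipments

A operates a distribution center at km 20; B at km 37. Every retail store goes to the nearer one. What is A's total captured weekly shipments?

382

The indifferent point is the midpoint (20+37)/2 = 28.5; retail stores left of it (closer to A at 20) go to A, those right go to B.
  Elwood at 9 (w=70) → A
  Calder at 17 (w=2) → A
  Granby at 25 (w=60) → A
  Fenton at 28 (w=250) → A
  Holt at 47 (w=90) → B
  Denby at 52 (w=6) → B
  Brookfield at 53 (w=40) → B
  Ashton at 60 (w=70) → B
A captures 382; B captures 206.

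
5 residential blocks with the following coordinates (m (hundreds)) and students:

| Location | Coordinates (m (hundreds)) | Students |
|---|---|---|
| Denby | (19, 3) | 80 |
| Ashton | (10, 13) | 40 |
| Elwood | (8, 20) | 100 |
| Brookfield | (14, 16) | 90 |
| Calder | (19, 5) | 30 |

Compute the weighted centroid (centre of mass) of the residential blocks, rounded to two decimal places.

(13.38, 12.79)

The minimiser of Σwᵢ‖p−pᵢ‖² is the weighted centroid p* = (Σwᵢpᵢ)/(Σwᵢ).
Σwᵢ = 340.
Σwᵢxᵢ = 80·19 + 40·10 + 100·8 + 90·14 + 30·19 = 4550.
Σwᵢyᵢ = 80·3 + 40·13 + 100·20 + 90·16 + 30·5 = 4350.
x* = 4550/340 = 13.38, y* = 4350/340 = 12.79.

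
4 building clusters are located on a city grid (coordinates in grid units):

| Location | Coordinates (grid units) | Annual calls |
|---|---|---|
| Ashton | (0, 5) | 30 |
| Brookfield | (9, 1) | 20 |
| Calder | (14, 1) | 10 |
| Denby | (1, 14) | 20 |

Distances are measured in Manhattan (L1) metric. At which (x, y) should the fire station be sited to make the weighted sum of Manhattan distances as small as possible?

(1, 5)

Manhattan distance separates: Σwᵢ(|x−xᵢ|+|y−yᵢ|) = Σwᵢ|x−xᵢ| + Σwᵢ|y−yᵢ|, so x and y are optimised independently as 1-D weighted medians.
Total weight W = 80; half = 40.
x-coordinate, sorted with cumulative weight:
  x=0 (Ashton, w=30) cum 30
  x=1 (Denby, w=20) cum 50  ← median
  x=9 (Brookfield, w=20) cum 70
  x=14 (Calder, w=10) cum 80
⇒ x* = 1
y-coordinate, sorted with cumulative weight:
  y=1 (Brookfield, w=20) cum 20
  y=1 (Calder, w=10) cum 30
  y=5 (Ashton, w=30) cum 60  ← median
  y=14 (Denby, w=20) cum 80
⇒ y* = 5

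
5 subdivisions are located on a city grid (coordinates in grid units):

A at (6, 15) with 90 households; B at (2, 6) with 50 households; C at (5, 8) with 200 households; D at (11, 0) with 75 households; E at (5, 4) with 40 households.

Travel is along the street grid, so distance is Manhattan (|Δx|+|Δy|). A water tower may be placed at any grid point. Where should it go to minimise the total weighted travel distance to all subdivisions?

Manhattan distance separates: Σwᵢ(|x−xᵢ|+|y−yᵢ|) = Σwᵢ|x−xᵢ| + Σwᵢ|y−yᵢ|, so x and y are optimised independently as 1-D weighted medians.
Total weight W = 455; half = 227.5.
x-coordinate, sorted with cumulative weight:
  x=2 (B, w=50) cum 50
  x=5 (C, w=200) cum 250  ← median
  x=5 (E, w=40) cum 290
  x=6 (A, w=90) cum 380
  x=11 (D, w=75) cum 455
⇒ x* = 5
y-coordinate, sorted with cumulative weight:
  y=0 (D, w=75) cum 75
  y=4 (E, w=40) cum 115
  y=6 (B, w=50) cum 165
  y=8 (C, w=200) cum 365  ← median
  y=15 (A, w=90) cum 455
⇒ y* = 8

(5, 8)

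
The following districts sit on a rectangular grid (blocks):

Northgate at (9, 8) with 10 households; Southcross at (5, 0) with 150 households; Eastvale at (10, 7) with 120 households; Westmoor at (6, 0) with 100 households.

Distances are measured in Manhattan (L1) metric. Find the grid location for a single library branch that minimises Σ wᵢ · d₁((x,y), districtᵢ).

(6, 0)

Manhattan distance separates: Σwᵢ(|x−xᵢ|+|y−yᵢ|) = Σwᵢ|x−xᵢ| + Σwᵢ|y−yᵢ|, so x and y are optimised independently as 1-D weighted medians.
Total weight W = 380; half = 190.
x-coordinate, sorted with cumulative weight:
  x=5 (Southcross, w=150) cum 150
  x=6 (Westmoor, w=100) cum 250  ← median
  x=9 (Northgate, w=10) cum 260
  x=10 (Eastvale, w=120) cum 380
⇒ x* = 6
y-coordinate, sorted with cumulative weight:
  y=0 (Southcross, w=150) cum 150
  y=0 (Westmoor, w=100) cum 250  ← median
  y=7 (Eastvale, w=120) cum 370
  y=8 (Northgate, w=10) cum 380
⇒ y* = 0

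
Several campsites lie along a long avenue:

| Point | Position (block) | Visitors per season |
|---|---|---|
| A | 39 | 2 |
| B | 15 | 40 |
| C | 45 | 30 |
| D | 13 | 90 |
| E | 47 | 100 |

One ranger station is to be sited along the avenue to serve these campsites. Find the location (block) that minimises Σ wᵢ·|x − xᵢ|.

x = 39

For a sum of weighted absolute distances on a line, the optimum is the weighted median (not the mean). Total weight W = 262; half-weight = 131.
Sort by position and accumulate weight:
  block 13 (D, w=90) → cum 90
  block 15 (B, w=40) → cum 130
  block 39 (A, w=2) → cum 132  ≥ 131 → median here
  block 45 (C, w=30) → cum 162
  block 47 (E, w=100) → cum 262
Optimal location: block 39.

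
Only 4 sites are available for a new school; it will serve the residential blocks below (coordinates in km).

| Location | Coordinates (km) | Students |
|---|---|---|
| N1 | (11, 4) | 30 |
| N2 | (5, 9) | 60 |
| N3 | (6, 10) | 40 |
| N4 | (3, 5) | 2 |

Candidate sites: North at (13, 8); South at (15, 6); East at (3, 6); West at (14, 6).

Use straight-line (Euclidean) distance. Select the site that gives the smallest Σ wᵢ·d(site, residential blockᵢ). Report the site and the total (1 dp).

East, total 665.7 km

Total weighted distance at each candidate:
  North (13, 8): total = 930.0
  South (15, 6): total = 1178.6
  East (3, 6): total = 665.7
  West (14, 6): total = 1057.2
Minimum is at East with total 665.7 km.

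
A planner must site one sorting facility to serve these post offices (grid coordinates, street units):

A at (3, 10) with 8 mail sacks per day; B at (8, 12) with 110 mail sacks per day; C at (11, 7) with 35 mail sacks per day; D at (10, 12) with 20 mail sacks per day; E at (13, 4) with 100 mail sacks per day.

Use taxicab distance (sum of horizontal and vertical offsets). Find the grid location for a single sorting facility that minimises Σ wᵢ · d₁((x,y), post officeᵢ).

Manhattan distance separates: Σwᵢ(|x−xᵢ|+|y−yᵢ|) = Σwᵢ|x−xᵢ| + Σwᵢ|y−yᵢ|, so x and y are optimised independently as 1-D weighted medians.
Total weight W = 273; half = 136.5.
x-coordinate, sorted with cumulative weight:
  x=3 (A, w=8) cum 8
  x=8 (B, w=110) cum 118
  x=10 (D, w=20) cum 138  ← median
  x=11 (C, w=35) cum 173
  x=13 (E, w=100) cum 273
⇒ x* = 10
y-coordinate, sorted with cumulative weight:
  y=4 (E, w=100) cum 100
  y=7 (C, w=35) cum 135
  y=10 (A, w=8) cum 143  ← median
  y=12 (B, w=110) cum 253
  y=12 (D, w=20) cum 273
⇒ y* = 10

(10, 10)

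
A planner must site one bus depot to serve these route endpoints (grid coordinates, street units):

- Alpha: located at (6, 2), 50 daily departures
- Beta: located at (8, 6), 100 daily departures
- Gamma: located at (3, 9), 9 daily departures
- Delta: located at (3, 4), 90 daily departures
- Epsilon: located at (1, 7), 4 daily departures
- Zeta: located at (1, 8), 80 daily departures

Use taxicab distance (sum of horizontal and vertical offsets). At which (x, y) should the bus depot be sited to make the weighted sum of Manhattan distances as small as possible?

Manhattan distance separates: Σwᵢ(|x−xᵢ|+|y−yᵢ|) = Σwᵢ|x−xᵢ| + Σwᵢ|y−yᵢ|, so x and y are optimised independently as 1-D weighted medians.
Total weight W = 333; half = 166.5.
x-coordinate, sorted with cumulative weight:
  x=1 (Epsilon, w=4) cum 4
  x=1 (Zeta, w=80) cum 84
  x=3 (Gamma, w=9) cum 93
  x=3 (Delta, w=90) cum 183  ← median
  x=6 (Alpha, w=50) cum 233
  x=8 (Beta, w=100) cum 333
⇒ x* = 3
y-coordinate, sorted with cumulative weight:
  y=2 (Alpha, w=50) cum 50
  y=4 (Delta, w=90) cum 140
  y=6 (Beta, w=100) cum 240  ← median
  y=7 (Epsilon, w=4) cum 244
  y=8 (Zeta, w=80) cum 324
  y=9 (Gamma, w=9) cum 333
⇒ y* = 6

(3, 6)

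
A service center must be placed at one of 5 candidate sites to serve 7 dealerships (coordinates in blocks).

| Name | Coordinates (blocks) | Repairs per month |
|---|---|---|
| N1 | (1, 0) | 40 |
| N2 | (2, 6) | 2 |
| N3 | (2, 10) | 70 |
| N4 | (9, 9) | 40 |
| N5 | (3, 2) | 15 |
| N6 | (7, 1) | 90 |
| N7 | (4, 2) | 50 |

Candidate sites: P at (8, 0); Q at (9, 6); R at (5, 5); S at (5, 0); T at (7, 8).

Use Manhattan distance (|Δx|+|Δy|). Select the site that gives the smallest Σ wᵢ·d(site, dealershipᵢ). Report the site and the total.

R, total 2063 blocks

Total weighted distance at each candidate:
  P (8, 0): total = 2409
  Q (9, 6): total = 2694
  R (5, 5): total = 2063
  S (5, 0): total = 2088
  T (7, 8): total = 2414
Minimum is at R with total 2063 blocks.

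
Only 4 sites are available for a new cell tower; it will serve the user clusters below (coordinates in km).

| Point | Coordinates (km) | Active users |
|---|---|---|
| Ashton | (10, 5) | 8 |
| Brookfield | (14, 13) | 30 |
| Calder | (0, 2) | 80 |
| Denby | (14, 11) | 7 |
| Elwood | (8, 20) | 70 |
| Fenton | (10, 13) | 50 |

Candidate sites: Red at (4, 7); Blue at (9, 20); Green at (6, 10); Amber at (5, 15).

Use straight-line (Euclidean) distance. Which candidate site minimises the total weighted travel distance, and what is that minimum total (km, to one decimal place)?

Green, total 2127.8 km

Total weighted distance at each candidate:
  Red (4, 7): total = 2364.5
  Blue (9, 20): total = 2483.9
  Green (6, 10): total = 2127.8
  Amber (5, 15): total = 2226.7
Minimum is at Green with total 2127.8 km.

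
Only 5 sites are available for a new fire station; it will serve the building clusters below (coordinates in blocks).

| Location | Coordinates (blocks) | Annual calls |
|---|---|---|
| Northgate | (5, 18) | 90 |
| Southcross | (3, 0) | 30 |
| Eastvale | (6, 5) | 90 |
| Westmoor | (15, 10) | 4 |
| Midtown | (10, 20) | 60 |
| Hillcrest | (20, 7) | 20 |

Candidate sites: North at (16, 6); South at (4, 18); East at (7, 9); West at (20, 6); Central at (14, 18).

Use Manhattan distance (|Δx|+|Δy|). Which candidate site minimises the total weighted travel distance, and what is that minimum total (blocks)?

Total weighted distance at each candidate:
  North (16, 6): total = 4950
  South (4, 18): total = 3106
  East (7, 9): total = 3006
  West (20, 6): total = 5966
  Central (14, 18): total = 4306
Minimum is at East with total 3006 blocks.

East, total 3006 blocks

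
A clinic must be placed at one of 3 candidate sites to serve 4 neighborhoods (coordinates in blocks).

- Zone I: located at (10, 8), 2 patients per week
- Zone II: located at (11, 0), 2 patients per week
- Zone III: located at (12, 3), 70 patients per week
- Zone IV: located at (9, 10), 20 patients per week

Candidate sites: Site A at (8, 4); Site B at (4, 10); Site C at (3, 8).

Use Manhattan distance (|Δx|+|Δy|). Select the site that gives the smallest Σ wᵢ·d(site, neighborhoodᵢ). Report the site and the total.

Site A, total 516 blocks

Total weighted distance at each candidate:
  Site A (8, 4): total = 516
  Site B (4, 10): total = 1200
  Site C (3, 8): total = 1186
Minimum is at Site A with total 516 blocks.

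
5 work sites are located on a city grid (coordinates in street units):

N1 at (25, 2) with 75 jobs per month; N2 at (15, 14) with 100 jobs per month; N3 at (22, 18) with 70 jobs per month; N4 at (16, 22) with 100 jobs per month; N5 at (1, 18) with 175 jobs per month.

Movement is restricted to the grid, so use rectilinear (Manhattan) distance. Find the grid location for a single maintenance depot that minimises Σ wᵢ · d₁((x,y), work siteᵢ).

(15, 18)

Manhattan distance separates: Σwᵢ(|x−xᵢ|+|y−yᵢ|) = Σwᵢ|x−xᵢ| + Σwᵢ|y−yᵢ|, so x and y are optimised independently as 1-D weighted medians.
Total weight W = 520; half = 260.
x-coordinate, sorted with cumulative weight:
  x=1 (N5, w=175) cum 175
  x=15 (N2, w=100) cum 275  ← median
  x=16 (N4, w=100) cum 375
  x=22 (N3, w=70) cum 445
  x=25 (N1, w=75) cum 520
⇒ x* = 15
y-coordinate, sorted with cumulative weight:
  y=2 (N1, w=75) cum 75
  y=14 (N2, w=100) cum 175
  y=18 (N3, w=70) cum 245
  y=18 (N5, w=175) cum 420  ← median
  y=22 (N4, w=100) cum 520
⇒ y* = 18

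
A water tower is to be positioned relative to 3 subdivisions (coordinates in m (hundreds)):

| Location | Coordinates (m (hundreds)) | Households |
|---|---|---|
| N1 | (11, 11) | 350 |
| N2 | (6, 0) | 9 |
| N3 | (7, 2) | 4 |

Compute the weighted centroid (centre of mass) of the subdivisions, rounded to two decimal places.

(10.83, 10.63)

The minimiser of Σwᵢ‖p−pᵢ‖² is the weighted centroid p* = (Σwᵢpᵢ)/(Σwᵢ).
Σwᵢ = 363.
Σwᵢxᵢ = 350·11 + 9·6 + 4·7 = 3932.
Σwᵢyᵢ = 350·11 + 9·0 + 4·2 = 3858.
x* = 3932/363 = 10.83, y* = 3858/363 = 10.63.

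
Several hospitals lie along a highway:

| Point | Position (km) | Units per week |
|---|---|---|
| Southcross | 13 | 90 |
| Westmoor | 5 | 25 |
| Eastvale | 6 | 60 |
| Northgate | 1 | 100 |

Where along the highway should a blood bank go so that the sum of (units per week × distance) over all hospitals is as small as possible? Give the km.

For a sum of weighted absolute distances on a line, the optimum is the weighted median (not the mean). Total weight W = 275; half-weight = 137.5.
Sort by position and accumulate weight:
  km 1 (Northgate, w=100) → cum 100
  km 5 (Westmoor, w=25) → cum 125
  km 6 (Eastvale, w=60) → cum 185  ≥ 137.5 → median here
  km 13 (Southcross, w=90) → cum 275
Optimal location: km 6.

x = 6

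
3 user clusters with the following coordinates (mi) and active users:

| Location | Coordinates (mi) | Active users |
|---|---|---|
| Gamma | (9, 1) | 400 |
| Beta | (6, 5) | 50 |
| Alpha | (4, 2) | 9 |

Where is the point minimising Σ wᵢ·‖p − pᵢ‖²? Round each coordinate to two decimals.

(8.58, 1.46)

The minimiser of Σwᵢ‖p−pᵢ‖² is the weighted centroid p* = (Σwᵢpᵢ)/(Σwᵢ).
Σwᵢ = 459.
Σwᵢxᵢ = 400·9 + 50·6 + 9·4 = 3936.
Σwᵢyᵢ = 400·1 + 50·5 + 9·2 = 668.
x* = 3936/459 = 8.58, y* = 668/459 = 1.46.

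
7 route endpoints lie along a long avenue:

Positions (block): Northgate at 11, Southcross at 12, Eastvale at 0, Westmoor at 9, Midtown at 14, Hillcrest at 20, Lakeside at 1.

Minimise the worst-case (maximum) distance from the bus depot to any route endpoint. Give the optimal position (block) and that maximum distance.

The 1-center on a line is the midpoint of the two extreme points: leftmost at 0, rightmost at 20.
Optimal location = (0 + 20)/2 = 10; maximum distance = (20 − 0)/2 = 10.

location 10, max distance 10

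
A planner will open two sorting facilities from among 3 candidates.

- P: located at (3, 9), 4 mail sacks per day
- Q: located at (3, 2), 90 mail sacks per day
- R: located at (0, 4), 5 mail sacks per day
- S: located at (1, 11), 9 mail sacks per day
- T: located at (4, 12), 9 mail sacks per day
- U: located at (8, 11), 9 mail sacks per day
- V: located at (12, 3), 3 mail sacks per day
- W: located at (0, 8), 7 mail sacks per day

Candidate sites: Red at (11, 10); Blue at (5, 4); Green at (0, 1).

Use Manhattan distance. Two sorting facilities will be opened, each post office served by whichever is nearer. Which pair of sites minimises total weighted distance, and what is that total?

Evaluate every pair (each demand assigned to the nearer of the two):
  {Red, Green}: total = 700
  {Red, Blue}: total = 716
  {Blue, Green}: total = 746
Best pair: {Red, Green} with total 700.

{Red, Green}, total 700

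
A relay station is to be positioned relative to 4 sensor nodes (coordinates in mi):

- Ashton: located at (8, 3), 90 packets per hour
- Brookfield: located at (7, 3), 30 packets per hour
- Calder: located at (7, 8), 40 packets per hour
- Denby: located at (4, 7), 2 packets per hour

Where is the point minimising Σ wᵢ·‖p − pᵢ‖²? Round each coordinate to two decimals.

The minimiser of Σwᵢ‖p−pᵢ‖² is the weighted centroid p* = (Σwᵢpᵢ)/(Σwᵢ).
Σwᵢ = 162.
Σwᵢxᵢ = 90·8 + 30·7 + 40·7 + 2·4 = 1218.
Σwᵢyᵢ = 90·3 + 30·3 + 40·8 + 2·7 = 694.
x* = 1218/162 = 7.52, y* = 694/162 = 4.28.

(7.52, 4.28)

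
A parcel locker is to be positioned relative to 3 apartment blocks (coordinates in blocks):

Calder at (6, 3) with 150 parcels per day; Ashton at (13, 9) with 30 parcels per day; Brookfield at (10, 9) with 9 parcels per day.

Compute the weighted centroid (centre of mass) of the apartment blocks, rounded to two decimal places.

(7.30, 4.24)

The minimiser of Σwᵢ‖p−pᵢ‖² is the weighted centroid p* = (Σwᵢpᵢ)/(Σwᵢ).
Σwᵢ = 189.
Σwᵢxᵢ = 150·6 + 30·13 + 9·10 = 1380.
Σwᵢyᵢ = 150·3 + 30·9 + 9·9 = 801.
x* = 1380/189 = 7.30, y* = 801/189 = 4.24.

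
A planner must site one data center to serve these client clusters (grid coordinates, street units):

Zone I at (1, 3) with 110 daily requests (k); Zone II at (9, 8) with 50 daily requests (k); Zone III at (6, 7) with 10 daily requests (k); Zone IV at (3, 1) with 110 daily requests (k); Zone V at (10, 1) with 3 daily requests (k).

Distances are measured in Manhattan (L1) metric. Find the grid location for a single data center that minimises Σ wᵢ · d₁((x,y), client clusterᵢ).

(3, 3)

Manhattan distance separates: Σwᵢ(|x−xᵢ|+|y−yᵢ|) = Σwᵢ|x−xᵢ| + Σwᵢ|y−yᵢ|, so x and y are optimised independently as 1-D weighted medians.
Total weight W = 283; half = 141.5.
x-coordinate, sorted with cumulative weight:
  x=1 (Zone I, w=110) cum 110
  x=3 (Zone IV, w=110) cum 220  ← median
  x=6 (Zone III, w=10) cum 230
  x=9 (Zone II, w=50) cum 280
  x=10 (Zone V, w=3) cum 283
⇒ x* = 3
y-coordinate, sorted with cumulative weight:
  y=1 (Zone IV, w=110) cum 110
  y=1 (Zone V, w=3) cum 113
  y=3 (Zone I, w=110) cum 223  ← median
  y=7 (Zone III, w=10) cum 233
  y=8 (Zone II, w=50) cum 283
⇒ y* = 3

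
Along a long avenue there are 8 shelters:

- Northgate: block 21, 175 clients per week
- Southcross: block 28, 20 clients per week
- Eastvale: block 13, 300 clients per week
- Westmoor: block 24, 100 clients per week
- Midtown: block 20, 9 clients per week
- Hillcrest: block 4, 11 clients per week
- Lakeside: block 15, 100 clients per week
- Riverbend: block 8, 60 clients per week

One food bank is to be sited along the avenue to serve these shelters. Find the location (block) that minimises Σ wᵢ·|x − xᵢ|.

x = 15

For a sum of weighted absolute distances on a line, the optimum is the weighted median (not the mean). Total weight W = 775; half-weight = 387.5.
Sort by position and accumulate weight:
  block 4 (Hillcrest, w=11) → cum 11
  block 8 (Riverbend, w=60) → cum 71
  block 13 (Eastvale, w=300) → cum 371
  block 15 (Lakeside, w=100) → cum 471  ≥ 387.5 → median here
  block 20 (Midtown, w=9) → cum 480
  block 21 (Northgate, w=175) → cum 655
  block 24 (Westmoor, w=100) → cum 755
  block 28 (Southcross, w=20) → cum 775
Optimal location: block 15.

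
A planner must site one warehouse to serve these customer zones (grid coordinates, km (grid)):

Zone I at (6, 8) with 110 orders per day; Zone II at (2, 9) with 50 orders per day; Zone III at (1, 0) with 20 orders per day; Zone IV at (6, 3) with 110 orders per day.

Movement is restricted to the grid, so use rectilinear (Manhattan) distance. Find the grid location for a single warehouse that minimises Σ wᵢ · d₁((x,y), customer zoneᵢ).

(6, 8)

Manhattan distance separates: Σwᵢ(|x−xᵢ|+|y−yᵢ|) = Σwᵢ|x−xᵢ| + Σwᵢ|y−yᵢ|, so x and y are optimised independently as 1-D weighted medians.
Total weight W = 290; half = 145.
x-coordinate, sorted with cumulative weight:
  x=1 (Zone III, w=20) cum 20
  x=2 (Zone II, w=50) cum 70
  x=6 (Zone I, w=110) cum 180  ← median
  x=6 (Zone IV, w=110) cum 290
⇒ x* = 6
y-coordinate, sorted with cumulative weight:
  y=0 (Zone III, w=20) cum 20
  y=3 (Zone IV, w=110) cum 130
  y=8 (Zone I, w=110) cum 240  ← median
  y=9 (Zone II, w=50) cum 290
⇒ y* = 8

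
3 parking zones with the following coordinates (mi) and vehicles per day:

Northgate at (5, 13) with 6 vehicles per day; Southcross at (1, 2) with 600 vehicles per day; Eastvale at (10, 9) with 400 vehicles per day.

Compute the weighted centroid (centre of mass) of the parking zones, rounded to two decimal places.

(4.60, 4.85)

The minimiser of Σwᵢ‖p−pᵢ‖² is the weighted centroid p* = (Σwᵢpᵢ)/(Σwᵢ).
Σwᵢ = 1006.
Σwᵢxᵢ = 6·5 + 600·1 + 400·10 = 4630.
Σwᵢyᵢ = 6·13 + 600·2 + 400·9 = 4878.
x* = 4630/1006 = 4.60, y* = 4878/1006 = 4.85.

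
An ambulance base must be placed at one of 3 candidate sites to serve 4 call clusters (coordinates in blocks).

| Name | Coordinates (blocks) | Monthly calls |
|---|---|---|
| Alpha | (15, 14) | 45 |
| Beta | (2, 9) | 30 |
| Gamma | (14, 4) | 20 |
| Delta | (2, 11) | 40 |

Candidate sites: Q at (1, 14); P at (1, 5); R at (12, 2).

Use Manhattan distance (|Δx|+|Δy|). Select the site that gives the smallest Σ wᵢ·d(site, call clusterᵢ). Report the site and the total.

Total weighted distance at each candidate:
  Q (1, 14): total = 1430
  P (1, 5): total = 1745
  R (12, 2): total = 2025
Minimum is at Q with total 1430 blocks.

Q, total 1430 blocks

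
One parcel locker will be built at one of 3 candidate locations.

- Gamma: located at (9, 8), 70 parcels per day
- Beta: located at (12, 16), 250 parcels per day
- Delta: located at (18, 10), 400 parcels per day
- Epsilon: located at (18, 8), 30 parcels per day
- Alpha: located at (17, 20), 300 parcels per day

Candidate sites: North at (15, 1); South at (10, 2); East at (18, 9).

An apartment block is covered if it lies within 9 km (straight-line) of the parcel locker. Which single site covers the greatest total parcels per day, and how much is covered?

Coverage radius r = 9 km; a point is covered iff (Δx)²+(Δy)² ≤ 9² = 81.
  North (15, 1): covers {Epsilon} → 30
  South (10, 2): covers {Gamma} → 70
  East (18, 9): covers {Delta, Epsilon} → 430
Maximum coverage at East: 430 parcels per day.

East, covering 430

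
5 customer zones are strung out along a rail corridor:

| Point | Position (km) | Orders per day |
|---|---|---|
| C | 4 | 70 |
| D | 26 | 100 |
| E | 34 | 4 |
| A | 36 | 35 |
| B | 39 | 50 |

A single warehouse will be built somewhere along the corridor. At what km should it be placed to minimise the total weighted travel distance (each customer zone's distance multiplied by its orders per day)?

For a sum of weighted absolute distances on a line, the optimum is the weighted median (not the mean). Total weight W = 259; half-weight = 129.5.
Sort by position and accumulate weight:
  km 4 (C, w=70) → cum 70
  km 26 (D, w=100) → cum 170  ≥ 129.5 → median here
  km 34 (E, w=4) → cum 174
  km 36 (A, w=35) → cum 209
  km 39 (B, w=50) → cum 259
Optimal location: km 26.

x = 26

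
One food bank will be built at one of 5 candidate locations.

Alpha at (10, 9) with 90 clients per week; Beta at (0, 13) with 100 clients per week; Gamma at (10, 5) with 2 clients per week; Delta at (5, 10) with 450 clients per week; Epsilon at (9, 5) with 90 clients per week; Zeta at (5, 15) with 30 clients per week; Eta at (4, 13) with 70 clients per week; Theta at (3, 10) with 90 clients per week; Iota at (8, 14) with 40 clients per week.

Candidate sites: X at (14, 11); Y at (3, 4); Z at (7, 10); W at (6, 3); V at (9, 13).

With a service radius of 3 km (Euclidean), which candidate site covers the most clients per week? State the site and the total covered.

Coverage radius r = 3 km; a point is covered iff (Δx)²+(Δy)² ≤ 3² = 9.
  X (14, 11): covers {none} → 0
  Y (3, 4): covers {none} → 0
  Z (7, 10): covers {Delta} → 450
  W (6, 3): covers {none} → 0
  V (9, 13): covers {Iota} → 40
Maximum coverage at Z: 450 clients per week.

Z, covering 450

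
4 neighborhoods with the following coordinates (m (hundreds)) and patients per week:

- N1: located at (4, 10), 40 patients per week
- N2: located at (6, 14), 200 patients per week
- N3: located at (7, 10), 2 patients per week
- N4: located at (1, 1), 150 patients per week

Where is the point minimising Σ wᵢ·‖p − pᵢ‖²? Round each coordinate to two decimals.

The minimiser of Σwᵢ‖p−pᵢ‖² is the weighted centroid p* = (Σwᵢpᵢ)/(Σwᵢ).
Σwᵢ = 392.
Σwᵢxᵢ = 40·4 + 200·6 + 2·7 + 150·1 = 1524.
Σwᵢyᵢ = 40·10 + 200·14 + 2·10 + 150·1 = 3370.
x* = 1524/392 = 3.89, y* = 3370/392 = 8.60.

(3.89, 8.60)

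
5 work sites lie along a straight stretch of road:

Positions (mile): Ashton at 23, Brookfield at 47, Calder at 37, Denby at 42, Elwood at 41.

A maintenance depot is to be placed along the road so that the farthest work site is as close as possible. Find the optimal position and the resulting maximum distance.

The 1-center on a line is the midpoint of the two extreme points: leftmost at 23, rightmost at 47.
Optimal location = (23 + 47)/2 = 35; maximum distance = (47 − 23)/2 = 12.

location 35, max distance 12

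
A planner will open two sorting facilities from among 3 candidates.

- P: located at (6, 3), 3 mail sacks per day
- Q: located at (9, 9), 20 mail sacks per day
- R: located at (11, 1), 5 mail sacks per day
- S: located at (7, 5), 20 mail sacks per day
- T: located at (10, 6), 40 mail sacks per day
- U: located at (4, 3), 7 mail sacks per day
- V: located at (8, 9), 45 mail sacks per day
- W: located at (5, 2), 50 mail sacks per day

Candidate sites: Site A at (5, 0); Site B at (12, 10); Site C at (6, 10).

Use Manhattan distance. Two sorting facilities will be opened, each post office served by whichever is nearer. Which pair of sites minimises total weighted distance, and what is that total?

{Site A, Site C}, total 830

Evaluate every pair (each demand assigned to the nearer of the two):
  {Site A, Site C}: total = 830
  {Site A, Site B}: total = 860
  {Site B, Site C}: total = 1159
Best pair: {Site A, Site C} with total 830.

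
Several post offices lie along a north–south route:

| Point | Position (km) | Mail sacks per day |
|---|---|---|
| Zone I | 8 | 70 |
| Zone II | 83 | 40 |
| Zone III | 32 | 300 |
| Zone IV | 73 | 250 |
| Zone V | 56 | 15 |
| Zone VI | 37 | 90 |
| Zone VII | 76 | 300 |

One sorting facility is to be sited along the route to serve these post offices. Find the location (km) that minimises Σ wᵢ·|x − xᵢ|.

x = 73

For a sum of weighted absolute distances on a line, the optimum is the weighted median (not the mean). Total weight W = 1065; half-weight = 532.5.
Sort by position and accumulate weight:
  km 8 (Zone I, w=70) → cum 70
  km 32 (Zone III, w=300) → cum 370
  km 37 (Zone VI, w=90) → cum 460
  km 56 (Zone V, w=15) → cum 475
  km 73 (Zone IV, w=250) → cum 725  ≥ 532.5 → median here
  km 76 (Zone VII, w=300) → cum 1025
  km 83 (Zone II, w=40) → cum 1065
Optimal location: km 73.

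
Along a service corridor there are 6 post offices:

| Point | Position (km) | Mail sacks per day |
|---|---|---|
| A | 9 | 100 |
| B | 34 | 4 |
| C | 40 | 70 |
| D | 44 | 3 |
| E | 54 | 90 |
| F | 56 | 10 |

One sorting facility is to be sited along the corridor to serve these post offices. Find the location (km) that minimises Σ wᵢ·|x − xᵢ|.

For a sum of weighted absolute distances on a line, the optimum is the weighted median (not the mean). Total weight W = 277; half-weight = 138.5.
Sort by position and accumulate weight:
  km 9 (A, w=100) → cum 100
  km 34 (B, w=4) → cum 104
  km 40 (C, w=70) → cum 174  ≥ 138.5 → median here
  km 44 (D, w=3) → cum 177
  km 54 (E, w=90) → cum 267
  km 56 (F, w=10) → cum 277
Optimal location: km 40.

x = 40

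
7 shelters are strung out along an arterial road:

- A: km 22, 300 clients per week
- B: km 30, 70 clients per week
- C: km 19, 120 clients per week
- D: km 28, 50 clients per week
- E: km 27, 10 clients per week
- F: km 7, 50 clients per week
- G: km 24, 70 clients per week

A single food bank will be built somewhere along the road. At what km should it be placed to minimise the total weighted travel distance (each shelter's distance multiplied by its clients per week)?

x = 22

For a sum of weighted absolute distances on a line, the optimum is the weighted median (not the mean). Total weight W = 670; half-weight = 335.
Sort by position and accumulate weight:
  km 7 (F, w=50) → cum 50
  km 19 (C, w=120) → cum 170
  km 22 (A, w=300) → cum 470  ≥ 335 → median here
  km 24 (G, w=70) → cum 540
  km 27 (E, w=10) → cum 550
  km 28 (D, w=50) → cum 600
  km 30 (B, w=70) → cum 670
Optimal location: km 22.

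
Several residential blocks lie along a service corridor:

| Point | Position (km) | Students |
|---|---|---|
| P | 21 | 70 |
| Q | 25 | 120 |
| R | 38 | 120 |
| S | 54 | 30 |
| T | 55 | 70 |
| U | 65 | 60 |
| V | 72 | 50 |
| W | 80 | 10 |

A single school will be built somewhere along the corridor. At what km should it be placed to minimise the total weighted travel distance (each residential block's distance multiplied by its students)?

x = 38

For a sum of weighted absolute distances on a line, the optimum is the weighted median (not the mean). Total weight W = 530; half-weight = 265.
Sort by position and accumulate weight:
  km 21 (P, w=70) → cum 70
  km 25 (Q, w=120) → cum 190
  km 38 (R, w=120) → cum 310  ≥ 265 → median here
  km 54 (S, w=30) → cum 340
  km 55 (T, w=70) → cum 410
  km 65 (U, w=60) → cum 470
  km 72 (V, w=50) → cum 520
  km 80 (W, w=10) → cum 530
Optimal location: km 38.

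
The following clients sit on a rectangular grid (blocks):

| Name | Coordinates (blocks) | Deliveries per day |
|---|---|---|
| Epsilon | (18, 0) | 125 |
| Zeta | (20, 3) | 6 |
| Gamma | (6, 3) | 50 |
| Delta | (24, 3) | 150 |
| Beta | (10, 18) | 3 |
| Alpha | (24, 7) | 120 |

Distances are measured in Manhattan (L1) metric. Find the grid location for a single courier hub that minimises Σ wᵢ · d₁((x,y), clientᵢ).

Manhattan distance separates: Σwᵢ(|x−xᵢ|+|y−yᵢ|) = Σwᵢ|x−xᵢ| + Σwᵢ|y−yᵢ|, so x and y are optimised independently as 1-D weighted medians.
Total weight W = 454; half = 227.
x-coordinate, sorted with cumulative weight:
  x=6 (Gamma, w=50) cum 50
  x=10 (Beta, w=3) cum 53
  x=18 (Epsilon, w=125) cum 178
  x=20 (Zeta, w=6) cum 184
  x=24 (Delta, w=150) cum 334  ← median
  x=24 (Alpha, w=120) cum 454
⇒ x* = 24
y-coordinate, sorted with cumulative weight:
  y=0 (Epsilon, w=125) cum 125
  y=3 (Zeta, w=6) cum 131
  y=3 (Gamma, w=50) cum 181
  y=3 (Delta, w=150) cum 331  ← median
  y=7 (Alpha, w=120) cum 451
  y=18 (Beta, w=3) cum 454
⇒ y* = 3

(24, 3)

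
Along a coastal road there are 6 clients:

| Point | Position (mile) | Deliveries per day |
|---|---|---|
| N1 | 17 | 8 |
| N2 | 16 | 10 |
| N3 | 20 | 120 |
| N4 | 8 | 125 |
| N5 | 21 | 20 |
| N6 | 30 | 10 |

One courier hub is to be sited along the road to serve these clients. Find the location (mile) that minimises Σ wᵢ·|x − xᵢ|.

x = 20

For a sum of weighted absolute distances on a line, the optimum is the weighted median (not the mean). Total weight W = 293; half-weight = 146.5.
Sort by position and accumulate weight:
  mile 8 (N4, w=125) → cum 125
  mile 16 (N2, w=10) → cum 135
  mile 17 (N1, w=8) → cum 143
  mile 20 (N3, w=120) → cum 263  ≥ 146.5 → median here
  mile 21 (N5, w=20) → cum 283
  mile 30 (N6, w=10) → cum 293
Optimal location: mile 20.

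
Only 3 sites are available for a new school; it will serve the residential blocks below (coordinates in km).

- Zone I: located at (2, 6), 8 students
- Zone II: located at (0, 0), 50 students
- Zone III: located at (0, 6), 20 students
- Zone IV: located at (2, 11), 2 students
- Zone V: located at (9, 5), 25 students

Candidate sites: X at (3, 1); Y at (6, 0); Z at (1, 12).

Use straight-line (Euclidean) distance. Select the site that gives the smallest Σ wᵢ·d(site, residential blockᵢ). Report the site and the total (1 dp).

X, total 515.9 km

Total weighted distance at each candidate:
  X (3, 1): total = 515.9
  Y (6, 0): total = 696.6
  Z (1, 12): total = 1041.0
Minimum is at X with total 515.9 km.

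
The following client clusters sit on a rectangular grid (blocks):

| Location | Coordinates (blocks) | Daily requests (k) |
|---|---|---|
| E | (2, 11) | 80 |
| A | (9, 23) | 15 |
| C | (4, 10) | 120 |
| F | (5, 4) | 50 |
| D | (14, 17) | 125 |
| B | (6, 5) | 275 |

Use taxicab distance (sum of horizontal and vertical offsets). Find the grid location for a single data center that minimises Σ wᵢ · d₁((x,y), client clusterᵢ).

(6, 10)

Manhattan distance separates: Σwᵢ(|x−xᵢ|+|y−yᵢ|) = Σwᵢ|x−xᵢ| + Σwᵢ|y−yᵢ|, so x and y are optimised independently as 1-D weighted medians.
Total weight W = 665; half = 332.5.
x-coordinate, sorted with cumulative weight:
  x=2 (E, w=80) cum 80
  x=4 (C, w=120) cum 200
  x=5 (F, w=50) cum 250
  x=6 (B, w=275) cum 525  ← median
  x=9 (A, w=15) cum 540
  x=14 (D, w=125) cum 665
⇒ x* = 6
y-coordinate, sorted with cumulative weight:
  y=4 (F, w=50) cum 50
  y=5 (B, w=275) cum 325
  y=10 (C, w=120) cum 445  ← median
  y=11 (E, w=80) cum 525
  y=17 (D, w=125) cum 650
  y=23 (A, w=15) cum 665
⇒ y* = 10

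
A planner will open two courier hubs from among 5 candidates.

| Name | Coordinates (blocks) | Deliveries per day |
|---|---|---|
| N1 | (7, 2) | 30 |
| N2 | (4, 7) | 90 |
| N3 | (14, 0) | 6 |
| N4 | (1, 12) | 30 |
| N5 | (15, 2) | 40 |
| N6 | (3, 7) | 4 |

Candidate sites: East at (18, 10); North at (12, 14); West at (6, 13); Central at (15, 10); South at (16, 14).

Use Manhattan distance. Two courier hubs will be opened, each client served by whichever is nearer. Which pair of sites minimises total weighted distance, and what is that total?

{West, Central}, total 1682

Evaluate every pair (each demand assigned to the nearer of the two):
  {West, Central}: total = 1682
  {East, West}: total = 1820
  {West, South}: total = 1912
  {North, West}: total = 1992
  {North, Central}: total = 2576
  {East, Central}: total = 2666
  {Central, South}: total = 2666
  {East, North}: total = 2838
  {North, South}: total = 2930
  {East, South}: total = 3206
Best pair: {West, Central} with total 1682.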